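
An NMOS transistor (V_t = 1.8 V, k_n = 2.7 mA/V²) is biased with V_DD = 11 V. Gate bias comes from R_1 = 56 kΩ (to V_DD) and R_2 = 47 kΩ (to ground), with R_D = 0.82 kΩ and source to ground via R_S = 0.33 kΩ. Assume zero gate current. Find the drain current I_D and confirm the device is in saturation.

I_D ≈ 4.3 mA

V_G = V_DD·R_2/(R_1+R_2) = 11×47/103 = 5.02 V.
Assume saturation: I_D = (k_n/2)(V_GS − V_t)² with V_GS = V_G − I_D·R_S = 5.02 − 0.33·I_D.
Substituting gives 0.147·I_D² − 3.87·I_D + 14 = 0, with roots I_D = 4.33 or 22 mA.
The root I_D = 22 mA gives V_GS = -2.24 V ≤ V_t, so take I_D = 4.33 mA.
Then V_GS = 3.59 V and V_DS = V_DD − I_D(R_D+R_S) = 11 − 4.33×1.15 = 6.02 V.
Saturation requires V_DS ≥ V_GS − V_t = 1.79 V; 6.02 ≥ 1.79 ✓.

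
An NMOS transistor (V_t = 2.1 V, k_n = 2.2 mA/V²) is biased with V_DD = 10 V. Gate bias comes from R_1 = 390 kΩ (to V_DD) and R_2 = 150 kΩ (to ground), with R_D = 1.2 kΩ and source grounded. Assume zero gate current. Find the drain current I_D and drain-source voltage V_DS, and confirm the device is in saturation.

V_G = V_DD·R_2/(R_1+R_2) = 10×150/540 = 2.78 V. With the source grounded, V_GS = V_G = 2.78 V.
Assume saturation: I_D = (k_n/2)(V_GS − V_t)² = (2.2/2)×(2.78 − 2.1)² = 1.1×0.678² = 0.505 mA.
V_DS = V_DD − I_D·R_D = 10 − 0.505×1.2 = 9.39 V.
Saturation requires V_DS ≥ V_GS − V_t = 0.678 V; 9.39 ≥ 0.678 ✓.

I_D ≈ 0.51 mA, V_DS ≈ 9.4 V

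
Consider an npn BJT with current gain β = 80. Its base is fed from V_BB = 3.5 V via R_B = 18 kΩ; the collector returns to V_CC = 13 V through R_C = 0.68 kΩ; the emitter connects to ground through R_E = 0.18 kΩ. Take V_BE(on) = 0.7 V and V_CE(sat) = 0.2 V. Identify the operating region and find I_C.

Assume active. Base-emitter loop: I_B = (V_BB − V_BE)/(R_B + (β+1)R_E) = (3.5 − 0.7)/(18 + 81×0.18) = 0.0859 mA.
I_C = β·I_B = 80×0.0859 = 6.88 mA.
V_CE = V_CC − I_C·R_C − I_E·R_E = 13 − 6.88×0.68 − 6.96×0.18 = 7.07 V > V_CE(sat), so the active-region assumption holds.

active; I_C ≈ 6.9 mA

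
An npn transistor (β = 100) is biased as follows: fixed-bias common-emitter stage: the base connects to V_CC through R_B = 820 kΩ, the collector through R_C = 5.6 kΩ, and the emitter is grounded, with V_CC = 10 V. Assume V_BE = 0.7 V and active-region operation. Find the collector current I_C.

I_C ≈ 1.1 mA

Base loop: V_CC = I_B·R_B + V_BE, so I_B = (10 − 0.7)/820 kΩ = 0.0113 mA.
In the active region I_C = β·I_B = 100 × 0.0113 = 1.13 mA.
Collector loop: V_CE = V_CC − I_C·R_C = 10 − 1.13×5.6 = 3.65 V.
Since V_CE = 3.65 V > V_CE(sat) ≈ 0.2 V, the transistor is in the active region as assumed.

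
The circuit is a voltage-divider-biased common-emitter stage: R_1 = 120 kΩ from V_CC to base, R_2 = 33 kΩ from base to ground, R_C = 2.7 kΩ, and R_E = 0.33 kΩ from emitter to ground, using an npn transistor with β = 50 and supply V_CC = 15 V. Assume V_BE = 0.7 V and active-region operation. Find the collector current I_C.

Thevenize the base divider: V_Th = V_CC·R_2/(R_1+R_2) = 15×33/153 = 3.24 V, R_Th = R_1‖R_2 = 25.9 kΩ.
Base-emitter loop: V_Th = I_B·R_Th + V_BE + (β+1)I_B·R_E, so I_B = (3.24 − 0.7) / (25.9 + 51×0.33) = 0.0594 mA.
I_C = β·I_B = 50×0.0594 = 2.97 mA, and I_E = (β+1)I_B = 3.03 mA.
V_CE = V_CC − I_C·R_C − I_E·R_E = 15 − 2.97×2.7 − 3.03×0.33 = 5.99 V.
V_CE = 5.99 V > 0.2 V confirms active-region operation.

I_C ≈ 3 mA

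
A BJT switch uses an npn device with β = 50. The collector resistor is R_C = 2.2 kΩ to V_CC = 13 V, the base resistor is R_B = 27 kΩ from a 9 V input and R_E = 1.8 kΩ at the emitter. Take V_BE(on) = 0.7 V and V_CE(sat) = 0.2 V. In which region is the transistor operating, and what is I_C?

Assume active: I_B = (9 − 0.7)/(27 + 51×1.8) = 0.0699 mA, I_C = β·I_B = 3.49 mA.
Then V_CE = 13 − 3.49×2.2 − 3.56×1.8 = -1.1 V < 0.2 V — the active assumption fails.
Re-solve with V_CE = 0.2 V. KCL at the emitter: V_E/R_E = (V_BB−0.7−V_E)/R_B + (V_CC−0.2−V_E)/R_C, giving V_E = 5.85 V.
I_C = (V_CC − 0.2 − V_E)/R_C = (12.8 − 5.85)/2.2 = 3.16 mA.
Check: I_B = (8.3 − 5.85)/27 = 0.0907 mA, and β·I_B = 4.54 mA > I_C, confirming saturation.

saturation; I_C ≈ 3.2 mA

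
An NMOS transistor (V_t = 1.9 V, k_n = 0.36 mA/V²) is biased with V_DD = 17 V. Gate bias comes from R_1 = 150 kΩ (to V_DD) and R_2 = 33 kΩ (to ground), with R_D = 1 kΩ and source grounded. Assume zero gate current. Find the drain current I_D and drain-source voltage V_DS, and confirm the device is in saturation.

I_D ≈ 0.24 mA, V_DS ≈ 17 V

V_G = V_DD·R_2/(R_1+R_2) = 17×33/183 = 3.07 V. With the source grounded, V_GS = V_G = 3.07 V.
Assume saturation: I_D = (k_n/2)(V_GS − V_t)² = (0.36/2)×(3.07 − 1.9)² = 0.18×1.17² = 0.245 mA.
V_DS = V_DD − I_D·R_D = 17 − 0.245×1 = 16.8 V.
Saturation requires V_DS ≥ V_GS − V_t = 1.17 V; 16.8 ≥ 1.17 ✓.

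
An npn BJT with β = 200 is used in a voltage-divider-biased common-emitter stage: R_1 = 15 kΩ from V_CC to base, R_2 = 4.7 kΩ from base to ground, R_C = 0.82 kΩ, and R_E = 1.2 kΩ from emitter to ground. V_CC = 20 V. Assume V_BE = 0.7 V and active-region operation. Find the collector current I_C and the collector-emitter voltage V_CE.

I_C ≈ 3.3 mA, V_CE ≈ 13 V

Thevenize the base divider: V_Th = V_CC·R_2/(R_1+R_2) = 20×4.7/19.7 = 4.77 V, R_Th = R_1‖R_2 = 3.58 kΩ.
Base-emitter loop: V_Th = I_B·R_Th + V_BE + (β+1)I_B·R_E, so I_B = (4.77 − 0.7) / (3.58 + 201×1.2) = 0.0166 mA.
I_C = β·I_B = 200×0.0166 = 3.33 mA, and I_E = (β+1)I_B = 3.34 mA.
V_CE = V_CC − I_C·R_C − I_E·R_E = 20 − 3.33×0.82 − 3.34×1.2 = 13.3 V.
V_CE = 13.3 V > 0.2 V confirms active-region operation.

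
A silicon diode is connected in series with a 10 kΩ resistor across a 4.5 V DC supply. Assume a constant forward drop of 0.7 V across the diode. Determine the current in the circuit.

I ≈ 0.38 mA

KVL around the loop: 4.5 = V_D + I·R = 0.7 + I × 10 kΩ.
So I = (4.5 − 0.7) / 10 kΩ = 3.8 / 10 = 0.38 mA.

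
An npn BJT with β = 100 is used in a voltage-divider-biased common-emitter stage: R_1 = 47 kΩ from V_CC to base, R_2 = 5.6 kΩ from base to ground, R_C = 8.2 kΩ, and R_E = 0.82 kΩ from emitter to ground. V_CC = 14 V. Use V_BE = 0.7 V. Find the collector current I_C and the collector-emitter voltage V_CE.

I_C ≈ 0.9 mA, V_CE ≈ 5.9 V

Thevenize the base divider: V_Th = V_CC·R_2/(R_1+R_2) = 14×5.6/52.6 = 1.49 V, R_Th = R_1‖R_2 = 5 kΩ.
Base-emitter loop: V_Th = I_B·R_Th + V_BE + (β+1)I_B·R_E, so I_B = (1.49 − 0.7) / (5 + 101×0.82) = 0.009 mA.
I_C = β·I_B = 100×0.009 = 0.9 mA, and I_E = (β+1)I_B = 0.909 mA.
V_CE = V_CC − I_C·R_C − I_E·R_E = 14 − 0.9×8.2 − 0.909×0.82 = 5.87 V.
V_CE = 5.87 V > 0.2 V confirms active-region operation.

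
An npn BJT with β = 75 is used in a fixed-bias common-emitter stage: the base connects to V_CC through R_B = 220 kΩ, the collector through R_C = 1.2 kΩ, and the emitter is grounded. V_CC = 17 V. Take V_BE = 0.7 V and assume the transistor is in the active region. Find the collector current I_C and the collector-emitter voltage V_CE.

I_C ≈ 5.6 mA, V_CE ≈ 10 V

Base loop: V_CC = I_B·R_B + V_BE, so I_B = (17 − 0.7)/220 kΩ = 0.0741 mA.
In the active region I_C = β·I_B = 75 × 0.0741 = 5.56 mA.
Collector loop: V_CE = V_CC − I_C·R_C = 17 − 5.56×1.2 = 10.3 V.
Since V_CE = 10.3 V > V_CE(sat) ≈ 0.2 V, the transistor is in the active region as assumed.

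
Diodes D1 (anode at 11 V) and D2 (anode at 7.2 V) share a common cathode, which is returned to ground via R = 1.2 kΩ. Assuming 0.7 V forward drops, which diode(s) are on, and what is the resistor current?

Only D1 conducts; I_R ≈ 8.6 mA

Assume both conduct. Then node N would need to be at both 11−0.7 = 10.3 V and 7.2−0.7 = 6.5 V, which is impossible.
Assume only D1 conducts: V_N = 11 − 0.7 = 10.3 V, so I_R = 10.3/1.2 = 8.58 mA.
Check D2: its anode-to-cathode voltage is 7.2 − 10.3 = -3.1 V < 0.7 V, so it is off. The assumption is consistent.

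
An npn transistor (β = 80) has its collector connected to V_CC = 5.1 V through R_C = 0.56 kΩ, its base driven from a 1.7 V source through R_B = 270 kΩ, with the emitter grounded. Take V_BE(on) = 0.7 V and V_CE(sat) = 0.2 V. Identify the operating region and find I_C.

Assume active. Base-emitter loop: I_B = (V_BB − V_BE)/R_B = (1.7 − 0.7)/270 = 0.0037 mA.
I_C = β·I_B = 80×0.0037 = 0.296 mA.
V_CE = V_CC − I_C·R_C = 5.1 − 0.296×0.56 = 4.93 V > V_CE(sat), so the active-region assumption holds.

active; I_C ≈ 0.3 mA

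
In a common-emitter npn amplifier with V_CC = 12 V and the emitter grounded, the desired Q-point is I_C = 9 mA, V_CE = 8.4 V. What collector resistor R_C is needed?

R_C ≈ 0.4 kΩ

Collector loop: V_CC = I_C·R_C + V_CE.
R_C = (V_CC − V_CE)/I_C = (12 − 8.4)/9 = 0.4 kΩ.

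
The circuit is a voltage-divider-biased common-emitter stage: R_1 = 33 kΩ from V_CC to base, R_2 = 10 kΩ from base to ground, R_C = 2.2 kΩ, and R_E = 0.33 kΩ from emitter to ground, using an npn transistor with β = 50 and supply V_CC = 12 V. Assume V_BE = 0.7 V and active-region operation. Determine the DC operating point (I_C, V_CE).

Thevenize the base divider: V_Th = V_CC·R_2/(R_1+R_2) = 12×10/43 = 2.79 V, R_Th = R_1‖R_2 = 7.67 kΩ.
Base-emitter loop: V_Th = I_B·R_Th + V_BE + (β+1)I_B·R_E, so I_B = (2.79 − 0.7) / (7.67 + 51×0.33) = 0.0853 mA.
I_C = β·I_B = 50×0.0853 = 4.27 mA, and I_E = (β+1)I_B = 4.35 mA.
V_CE = V_CC − I_C·R_C − I_E·R_E = 12 − 4.27×2.2 − 4.35×0.33 = 1.18 V.
V_CE = 1.18 V > 0.2 V confirms active-region operation.

I_C ≈ 4.3 mA, V_CE ≈ 1.2 V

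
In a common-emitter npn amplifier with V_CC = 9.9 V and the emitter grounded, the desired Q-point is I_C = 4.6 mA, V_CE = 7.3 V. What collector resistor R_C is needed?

R_C ≈ 0.57 kΩ

Collector loop: V_CC = I_C·R_C + V_CE.
R_C = (V_CC − V_CE)/I_C = (9.9 − 7.3)/4.6 = 0.565 kΩ.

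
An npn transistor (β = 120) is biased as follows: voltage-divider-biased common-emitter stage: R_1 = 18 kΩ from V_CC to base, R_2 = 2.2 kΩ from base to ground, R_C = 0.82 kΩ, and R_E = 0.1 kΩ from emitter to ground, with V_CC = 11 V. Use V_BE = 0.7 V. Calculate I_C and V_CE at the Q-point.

Thevenize the base divider: V_Th = V_CC·R_2/(R_1+R_2) = 11×2.2/20.2 = 1.2 V, R_Th = R_1‖R_2 = 1.96 kΩ.
Base-emitter loop: V_Th = I_B·R_Th + V_BE + (β+1)I_B·R_E, so I_B = (1.2 − 0.7) / (1.96 + 121×0.1) = 0.0354 mA.
I_C = β·I_B = 120×0.0354 = 4.25 mA, and I_E = (β+1)I_B = 4.29 mA.
V_CE = V_CC − I_C·R_C − I_E·R_E = 11 − 4.25×0.82 − 4.29×0.1 = 7.09 V.
V_CE = 7.09 V > 0.2 V confirms active-region operation.

I_C ≈ 4.3 mA, V_CE ≈ 7.1 V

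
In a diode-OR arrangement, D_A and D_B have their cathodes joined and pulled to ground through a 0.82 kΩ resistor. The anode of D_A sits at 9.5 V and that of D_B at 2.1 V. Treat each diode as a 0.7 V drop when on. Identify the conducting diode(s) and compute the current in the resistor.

Assume both conduct. Then node N would need to be at both 9.5−0.7 = 8.8 V and 2.1−0.7 = 1.4 V, which is impossible.
Assume only D_A conducts: V_N = 9.5 − 0.7 = 8.8 V, so I_R = 8.8/0.82 = 10.7 mA.
Check D_B: its anode-to-cathode voltage is 2.1 − 8.8 = -6.7 V < 0.7 V, so it is off. The assumption is consistent.

Only D_A conducts; I_R ≈ 11 mA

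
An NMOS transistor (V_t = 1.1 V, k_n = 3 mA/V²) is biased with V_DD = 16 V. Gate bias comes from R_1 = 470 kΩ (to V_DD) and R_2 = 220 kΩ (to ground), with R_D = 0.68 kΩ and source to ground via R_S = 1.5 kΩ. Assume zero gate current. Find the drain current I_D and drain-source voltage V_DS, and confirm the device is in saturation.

I_D ≈ 1.9 mA, V_DS ≈ 12 V

V_G = V_DD·R_2/(R_1+R_2) = 16×220/690 = 5.1 V.
Assume saturation: I_D = (k_n/2)(V_GS − V_t)² with V_GS = V_G − I_D·R_S = 5.1 − 1.5·I_D.
Substituting gives 3.38·I_D² − 19·I_D + 24 = 0, with roots I_D = 1.91 or 3.72 mA.
The root I_D = 3.72 mA gives V_GS = -0.474 V ≤ V_t, so take I_D = 1.91 mA.
Then V_GS = 2.23 V and V_DS = V_DD − I_D(R_D+R_S) = 16 − 1.91×2.18 = 11.8 V.
Saturation requires V_DS ≥ V_GS − V_t = 1.13 V; 11.8 ≥ 1.13 ✓.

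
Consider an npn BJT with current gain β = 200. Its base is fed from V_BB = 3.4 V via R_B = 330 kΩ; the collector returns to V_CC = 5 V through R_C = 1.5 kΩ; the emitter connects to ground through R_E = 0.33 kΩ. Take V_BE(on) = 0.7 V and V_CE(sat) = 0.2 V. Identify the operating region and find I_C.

Assume active. Base-emitter loop: I_B = (V_BB − V_BE)/(R_B + (β+1)R_E) = (3.4 − 0.7)/(330 + 201×0.33) = 0.00681 mA.
I_C = β·I_B = 200×0.00681 = 1.36 mA.
V_CE = V_CC − I_C·R_C − I_E·R_E = 5 − 1.36×1.5 − 1.37×0.33 = 2.5 V > V_CE(sat), so the active-region assumption holds.

active; I_C ≈ 1.4 mA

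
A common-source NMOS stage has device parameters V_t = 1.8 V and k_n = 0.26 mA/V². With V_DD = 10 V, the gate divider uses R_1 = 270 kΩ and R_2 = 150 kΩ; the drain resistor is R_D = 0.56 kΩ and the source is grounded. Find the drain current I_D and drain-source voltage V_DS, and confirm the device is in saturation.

V_G = V_DD·R_2/(R_1+R_2) = 10×150/420 = 3.57 V. With the source grounded, V_GS = V_G = 3.57 V.
Assume saturation: I_D = (k_n/2)(V_GS − V_t)² = (0.26/2)×(3.57 − 1.8)² = 0.13×1.77² = 0.408 mA.
V_DS = V_DD − I_D·R_D = 10 − 0.408×0.56 = 9.77 V.
Saturation requires V_DS ≥ V_GS − V_t = 1.77 V; 9.77 ≥ 1.77 ✓.

I_D ≈ 0.41 mA, V_DS ≈ 9.8 V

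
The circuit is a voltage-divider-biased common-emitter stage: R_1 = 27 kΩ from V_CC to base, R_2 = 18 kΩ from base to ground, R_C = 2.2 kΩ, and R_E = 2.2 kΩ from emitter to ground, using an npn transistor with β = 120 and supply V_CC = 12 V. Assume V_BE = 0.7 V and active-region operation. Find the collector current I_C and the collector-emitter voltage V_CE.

Thevenize the base divider: V_Th = V_CC·R_2/(R_1+R_2) = 12×18/45 = 4.8 V, R_Th = R_1‖R_2 = 10.8 kΩ.
Base-emitter loop: V_Th = I_B·R_Th + V_BE + (β+1)I_B·R_E, so I_B = (4.8 − 0.7) / (10.8 + 121×2.2) = 0.0148 mA.
I_C = β·I_B = 120×0.0148 = 1.78 mA, and I_E = (β+1)I_B = 1.79 mA.
V_CE = V_CC − I_C·R_C − I_E·R_E = 12 − 1.78×2.2 − 1.79×2.2 = 4.15 V.
V_CE = 4.15 V > 0.2 V confirms active-region operation.

I_C ≈ 1.8 mA, V_CE ≈ 4.2 V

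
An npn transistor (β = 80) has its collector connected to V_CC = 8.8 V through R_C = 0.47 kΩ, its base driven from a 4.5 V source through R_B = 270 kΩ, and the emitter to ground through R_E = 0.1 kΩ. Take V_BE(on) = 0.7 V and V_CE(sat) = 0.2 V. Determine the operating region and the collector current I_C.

active; I_C ≈ 1.1 mA

Assume active. Base-emitter loop: I_B = (V_BB − V_BE)/(R_B + (β+1)R_E) = (4.5 − 0.7)/(270 + 81×0.1) = 0.0137 mA.
I_C = β·I_B = 80×0.0137 = 1.09 mA.
V_CE = V_CC − I_C·R_C − I_E·R_E = 8.8 − 1.09×0.47 − 1.11×0.1 = 8.18 V > V_CE(sat), so the active-region assumption holds.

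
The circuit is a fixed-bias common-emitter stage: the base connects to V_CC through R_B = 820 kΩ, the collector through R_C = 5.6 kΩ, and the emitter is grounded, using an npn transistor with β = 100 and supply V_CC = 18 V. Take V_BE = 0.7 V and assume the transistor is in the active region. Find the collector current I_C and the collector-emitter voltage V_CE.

Base loop: V_CC = I_B·R_B + V_BE, so I_B = (18 − 0.7)/820 kΩ = 0.0211 mA.
In the active region I_C = β·I_B = 100 × 0.0211 = 2.11 mA.
Collector loop: V_CE = V_CC − I_C·R_C = 18 − 2.11×5.6 = 6.19 V.
Since V_CE = 6.19 V > V_CE(sat) ≈ 0.2 V, the transistor is in the active region as assumed.

I_C ≈ 2.1 mA, V_CE ≈ 6.2 V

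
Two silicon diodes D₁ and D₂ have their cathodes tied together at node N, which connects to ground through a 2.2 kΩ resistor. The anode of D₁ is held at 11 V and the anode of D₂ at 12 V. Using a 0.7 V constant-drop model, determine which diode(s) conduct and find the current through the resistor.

Assume both conduct. Then node N would need to be at both 11−0.7 = 10.3 V and 12−0.7 = 11.3 V, which is impossible.
Assume only D₂ conducts: V_N = 12 − 0.7 = 11.3 V, so I_R = 11.3/2.2 = 5.14 mA.
Check D₁: its anode-to-cathode voltage is 11 − 11.3 = -0.3 V < 0.7 V, so it is off. The assumption is consistent.

Only D₂ conducts; I_R ≈ 5.1 mA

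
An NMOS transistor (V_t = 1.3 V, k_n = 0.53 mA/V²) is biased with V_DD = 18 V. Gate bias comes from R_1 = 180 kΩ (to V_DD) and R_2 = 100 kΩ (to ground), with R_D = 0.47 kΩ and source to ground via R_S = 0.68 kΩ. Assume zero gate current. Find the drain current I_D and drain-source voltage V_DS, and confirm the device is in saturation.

V_G = V_DD·R_2/(R_1+R_2) = 18×100/280 = 6.43 V.
Assume saturation: I_D = (k_n/2)(V_GS − V_t)² with V_GS = V_G − I_D·R_S = 6.43 − 0.68·I_D.
Substituting gives 0.123·I_D² − 2.85·I_D + 6.97 = 0, with roots I_D = 2.78 or 20.5 mA.
The root I_D = 20.5 mA gives V_GS = -7.49 V ≤ V_t, so take I_D = 2.78 mA.
Then V_GS = 4.54 V and V_DS = V_DD − I_D(R_D+R_S) = 18 − 2.78×1.15 = 14.8 V.
Saturation requires V_DS ≥ V_GS − V_t = 3.24 V; 14.8 ≥ 3.24 ✓.

I_D ≈ 2.8 mA, V_DS ≈ 15 V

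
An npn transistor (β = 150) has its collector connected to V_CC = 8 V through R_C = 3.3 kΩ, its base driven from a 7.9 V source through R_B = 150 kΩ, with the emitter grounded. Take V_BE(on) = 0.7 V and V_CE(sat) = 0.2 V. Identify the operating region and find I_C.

saturation; I_C ≈ 2.4 mA

Assume active: I_B = (7.9 − 0.7)/150 = 0.048 mA, giving I_C = β·I_B = 7.2 mA.
But then V_CE = 8 − 7.2×3.3 = -15.8 V < V_CE(sat) = 0.2 V — impossible in the active region.
So the transistor is saturated. With V_CE = 0.2 V, I_C = (V_CC − 0.2)/R_C = 7.8/3.3 = 2.36 mA.
Check: β·I_B = 7.2 mA > I_C = 2.36 mA, confirming saturation.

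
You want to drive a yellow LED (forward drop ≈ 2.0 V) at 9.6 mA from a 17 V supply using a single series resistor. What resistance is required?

The resistor drops V_S − V_D = 17 − 2.0 = 15 V at 9.6 mA.
R = 15 V / 9.6 mA = 1.56 kΩ.

R ≈ 1.6 kΩ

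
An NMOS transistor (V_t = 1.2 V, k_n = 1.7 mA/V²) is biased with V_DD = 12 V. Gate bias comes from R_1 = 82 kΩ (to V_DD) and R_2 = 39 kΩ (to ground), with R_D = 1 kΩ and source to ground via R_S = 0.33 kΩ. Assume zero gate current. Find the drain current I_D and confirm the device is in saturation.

V_G = V_DD·R_2/(R_1+R_2) = 12×39/121 = 3.87 V.
Assume saturation: I_D = (k_n/2)(V_GS − V_t)² with V_GS = V_G − I_D·R_S = 3.87 − 0.33·I_D.
Substituting gives 0.0926·I_D² − 2.5·I_D + 6.05 = 0, with roots I_D = 2.69 or 24.3 mA.
The root I_D = 24.3 mA gives V_GS = -4.14 V ≤ V_t, so take I_D = 2.69 mA.
Then V_GS = 2.98 V and V_DS = V_DD − I_D(R_D+R_S) = 12 − 2.69×1.33 = 8.42 V.
Saturation requires V_DS ≥ V_GS − V_t = 1.78 V; 8.42 ≥ 1.78 ✓.

I_D ≈ 2.7 mA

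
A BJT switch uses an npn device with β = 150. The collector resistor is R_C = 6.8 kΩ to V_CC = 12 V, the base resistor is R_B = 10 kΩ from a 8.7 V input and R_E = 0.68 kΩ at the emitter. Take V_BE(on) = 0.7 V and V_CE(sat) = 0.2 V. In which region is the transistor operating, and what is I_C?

saturation; I_C ≈ 1.5 mA

Assume active: I_B = (8.7 − 0.7)/(10 + 151×0.68) = 0.071 mA, I_C = β·I_B = 10.6 mA.
Then V_CE = 12 − 10.6×6.8 − 10.7×0.68 = -67.7 V < 0.2 V — the active assumption fails.
Re-solve with V_CE = 0.2 V. KCL at the emitter: V_E/R_E = (V_BB−0.7−V_E)/R_B + (V_CC−0.2−V_E)/R_C, giving V_E = 1.48 V.
I_C = (V_CC − 0.2 − V_E)/R_C = (11.8 − 1.48)/6.8 = 1.52 mA.
Check: I_B = (8 − 1.48)/10 = 0.652 mA, and β·I_B = 97.9 mA > I_C, confirming saturation.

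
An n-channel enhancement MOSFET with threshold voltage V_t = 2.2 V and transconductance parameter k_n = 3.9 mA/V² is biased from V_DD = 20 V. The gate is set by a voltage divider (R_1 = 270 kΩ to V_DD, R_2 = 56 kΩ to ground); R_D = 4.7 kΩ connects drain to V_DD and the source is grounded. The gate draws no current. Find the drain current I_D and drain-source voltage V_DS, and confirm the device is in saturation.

V_G = V_DD·R_2/(R_1+R_2) = 20×56/326 = 3.44 V. With the source grounded, V_GS = V_G = 3.44 V.
Assume saturation: I_D = (k_n/2)(V_GS − V_t)² = (3.9/2)×(3.44 − 2.2)² = 1.95×1.24² = 2.98 mA.
V_DS = V_DD − I_D·R_D = 20 − 2.98×4.7 = 6.01 V.
Saturation requires V_DS ≥ V_GS − V_t = 1.24 V; 6.01 ≥ 1.24 ✓.

I_D ≈ 3 mA, V_DS ≈ 6 V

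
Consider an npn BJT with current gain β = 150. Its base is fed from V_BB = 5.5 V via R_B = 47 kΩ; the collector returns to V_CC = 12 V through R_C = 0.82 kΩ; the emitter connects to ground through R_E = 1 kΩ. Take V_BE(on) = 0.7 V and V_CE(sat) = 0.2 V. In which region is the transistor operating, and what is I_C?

active; I_C ≈ 3.6 mA

Assume active. Base-emitter loop: I_B = (V_BB − V_BE)/(R_B + (β+1)R_E) = (5.5 − 0.7)/(47 + 151×1) = 0.0242 mA.
I_C = β·I_B = 150×0.0242 = 3.64 mA.
V_CE = V_CC − I_C·R_C − I_E·R_E = 12 − 3.64×0.82 − 3.66×1 = 5.36 V > V_CE(sat), so the active-region assumption holds.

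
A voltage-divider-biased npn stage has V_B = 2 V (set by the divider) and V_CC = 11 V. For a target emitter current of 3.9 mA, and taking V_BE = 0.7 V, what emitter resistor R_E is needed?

V_E = V_B − V_BE = 2 − 0.7 = 1.3 V.
R_E = V_E / I_E = 1.3 / 3.9 = 0.333 kΩ.

R_E ≈ 0.33 kΩ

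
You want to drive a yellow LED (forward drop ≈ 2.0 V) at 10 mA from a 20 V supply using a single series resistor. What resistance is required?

The resistor drops V_S − V_D = 20 − 2.0 = 18 V at 10 mA.
R = 18 V / 10 mA = 1.8 kΩ.

R ≈ 1.8 kΩ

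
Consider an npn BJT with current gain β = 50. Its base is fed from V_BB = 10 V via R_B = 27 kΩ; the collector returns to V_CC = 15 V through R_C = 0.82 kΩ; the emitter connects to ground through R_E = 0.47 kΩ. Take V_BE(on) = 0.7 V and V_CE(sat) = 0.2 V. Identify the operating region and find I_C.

active; I_C ≈ 9.1 mA

Assume active. Base-emitter loop: I_B = (V_BB − V_BE)/(R_B + (β+1)R_E) = (10 − 0.7)/(27 + 51×0.47) = 0.182 mA.
I_C = β·I_B = 50×0.182 = 9.12 mA.
V_CE = V_CC − I_C·R_C − I_E·R_E = 15 − 9.12×0.82 − 9.31×0.47 = 3.15 V > V_CE(sat), so the active-region assumption holds.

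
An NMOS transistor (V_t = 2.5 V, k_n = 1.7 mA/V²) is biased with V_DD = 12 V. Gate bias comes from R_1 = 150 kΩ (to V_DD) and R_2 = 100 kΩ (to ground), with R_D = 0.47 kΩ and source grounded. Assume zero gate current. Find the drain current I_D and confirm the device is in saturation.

I_D ≈ 4.5 mA

V_G = V_DD·R_2/(R_1+R_2) = 12×100/250 = 4.8 V. With the source grounded, V_GS = V_G = 4.8 V.
Assume saturation: I_D = (k_n/2)(V_GS − V_t)² = (1.7/2)×(4.8 − 2.5)² = 0.85×2.3² = 4.5 mA.
V_DS = V_DD − I_D·R_D = 12 − 4.5×0.47 = 9.89 V.
Saturation requires V_DS ≥ V_GS − V_t = 2.3 V; 9.89 ≥ 2.3 ✓.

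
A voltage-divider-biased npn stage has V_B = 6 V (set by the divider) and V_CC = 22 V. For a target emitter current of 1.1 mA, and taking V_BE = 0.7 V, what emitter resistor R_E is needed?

V_E = V_B − V_BE = 6 − 0.7 = 5.3 V.
R_E = V_E / I_E = 5.3 / 1.1 = 4.82 kΩ.

R_E ≈ 4.8 kΩ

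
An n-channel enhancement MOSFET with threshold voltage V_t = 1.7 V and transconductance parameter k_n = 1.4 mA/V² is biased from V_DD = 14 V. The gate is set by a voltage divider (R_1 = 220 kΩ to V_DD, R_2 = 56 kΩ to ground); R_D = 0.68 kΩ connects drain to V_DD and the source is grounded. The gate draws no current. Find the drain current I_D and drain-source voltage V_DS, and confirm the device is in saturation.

I_D ≈ 0.91 mA, V_DS ≈ 13 V

V_G = V_DD·R_2/(R_1+R_2) = 14×56/276 = 2.84 V. With the source grounded, V_GS = V_G = 2.84 V.
Assume saturation: I_D = (k_n/2)(V_GS − V_t)² = (1.4/2)×(2.84 − 1.7)² = 0.7×1.14² = 0.911 mA.
V_DS = V_DD − I_D·R_D = 14 − 0.911×0.68 = 13.4 V.
Saturation requires V_DS ≥ V_GS − V_t = 1.14 V; 13.4 ≥ 1.14 ✓.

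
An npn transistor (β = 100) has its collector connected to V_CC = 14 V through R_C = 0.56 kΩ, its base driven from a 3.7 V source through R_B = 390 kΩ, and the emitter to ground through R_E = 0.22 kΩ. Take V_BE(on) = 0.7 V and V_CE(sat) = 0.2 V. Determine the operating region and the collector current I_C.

active; I_C ≈ 0.73 mA

Assume active. Base-emitter loop: I_B = (V_BB − V_BE)/(R_B + (β+1)R_E) = (3.7 − 0.7)/(390 + 101×0.22) = 0.00728 mA.
I_C = β·I_B = 100×0.00728 = 0.728 mA.
V_CE = V_CC − I_C·R_C − I_E·R_E = 14 − 0.728×0.56 − 0.735×0.22 = 13.4 V > V_CE(sat), so the active-region assumption holds.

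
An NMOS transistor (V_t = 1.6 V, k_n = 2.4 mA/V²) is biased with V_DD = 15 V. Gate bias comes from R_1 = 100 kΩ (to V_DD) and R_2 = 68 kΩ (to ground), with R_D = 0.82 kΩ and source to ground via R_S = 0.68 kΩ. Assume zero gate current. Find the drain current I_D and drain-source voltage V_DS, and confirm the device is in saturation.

I_D ≈ 3.9 mA, V_DS ≈ 9.1 V

V_G = V_DD·R_2/(R_1+R_2) = 15×68/168 = 6.07 V.
Assume saturation: I_D = (k_n/2)(V_GS − V_t)² with V_GS = V_G − I_D·R_S = 6.07 − 0.68·I_D.
Substituting gives 0.555·I_D² − 8.3·I_D + 24 = 0, with roots I_D = 3.92 or 11 mA.
The root I_D = 11 mA gives V_GS = -1.43 V ≤ V_t, so take I_D = 3.92 mA.
Then V_GS = 3.41 V and V_DS = V_DD − I_D(R_D+R_S) = 15 − 3.92×1.5 = 9.12 V.
Saturation requires V_DS ≥ V_GS − V_t = 1.81 V; 9.12 ≥ 1.81 ✓.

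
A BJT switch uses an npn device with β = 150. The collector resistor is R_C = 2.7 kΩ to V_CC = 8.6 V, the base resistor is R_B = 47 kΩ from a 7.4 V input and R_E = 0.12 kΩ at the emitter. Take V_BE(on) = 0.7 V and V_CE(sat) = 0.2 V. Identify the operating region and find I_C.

Assume active: I_B = (7.4 − 0.7)/(47 + 151×0.12) = 0.103 mA, I_C = β·I_B = 15.4 mA.
Then V_CE = 8.6 − 15.4×2.7 − 15.5×0.12 = -34.9 V < 0.2 V — the active assumption fails.
Re-solve with V_CE = 0.2 V. KCL at the emitter: V_E/R_E = (V_BB−0.7−V_E)/R_B + (V_CC−0.2−V_E)/R_C, giving V_E = 0.373 V.
I_C = (V_CC − 0.2 − V_E)/R_C = (8.4 − 0.373)/2.7 = 2.97 mA.
Check: I_B = (6.7 − 0.373)/47 = 0.135 mA, and β·I_B = 20.2 mA > I_C, confirming saturation.

saturation; I_C ≈ 3 mA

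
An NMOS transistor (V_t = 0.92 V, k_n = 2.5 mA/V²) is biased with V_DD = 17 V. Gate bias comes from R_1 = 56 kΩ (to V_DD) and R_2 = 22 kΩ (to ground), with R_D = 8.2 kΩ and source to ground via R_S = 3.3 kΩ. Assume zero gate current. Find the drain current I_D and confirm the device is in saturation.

I_D ≈ 0.91 mA

V_G = V_DD·R_2/(R_1+R_2) = 17×22/78 = 4.79 V.
Assume saturation: I_D = (k_n/2)(V_GS − V_t)² with V_GS = V_G − I_D·R_S = 4.79 − 3.3·I_D.
Substituting gives 13.6·I_D² − 33·I_D + 18.8 = 0, with roots I_D = 0.915 or 1.51 mA.
The root I_D = 1.51 mA gives V_GS = -0.178 V ≤ V_t, so take I_D = 0.915 mA.
Then V_GS = 1.78 V and V_DS = V_DD − I_D(R_D+R_S) = 17 − 0.915×11.5 = 6.48 V.
Saturation requires V_DS ≥ V_GS − V_t = 0.856 V; 6.48 ≥ 0.856 ✓.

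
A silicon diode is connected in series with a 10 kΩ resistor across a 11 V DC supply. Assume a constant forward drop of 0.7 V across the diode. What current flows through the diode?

I ≈ 1 mA

KVL around the loop: 11 = V_D + I·R = 0.7 + I × 10 kΩ.
So I = (11 − 0.7) / 10 kΩ = 10.3 / 10 = 1.03 mA.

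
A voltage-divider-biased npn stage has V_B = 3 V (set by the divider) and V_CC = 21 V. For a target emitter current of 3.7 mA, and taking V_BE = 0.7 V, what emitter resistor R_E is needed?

R_E ≈ 0.62 kΩ

V_E = V_B − V_BE = 3 − 0.7 = 2.3 V.
R_E = V_E / I_E = 2.3 / 3.7 = 0.622 kΩ.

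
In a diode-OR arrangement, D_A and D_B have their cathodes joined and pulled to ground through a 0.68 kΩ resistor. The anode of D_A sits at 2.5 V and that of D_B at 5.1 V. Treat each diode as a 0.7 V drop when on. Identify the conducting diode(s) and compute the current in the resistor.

Assume both conduct. Then node N would need to be at both 2.5−0.7 = 1.8 V and 5.1−0.7 = 4.4 V, which is impossible.
Assume only D_B conducts: V_N = 5.1 − 0.7 = 4.4 V, so I_R = 4.4/0.68 = 6.47 mA.
Check D_A: its anode-to-cathode voltage is 2.5 − 4.4 = -1.9 V < 0.7 V, so it is off. The assumption is consistent.

Only D_B conducts; I_R ≈ 6.5 mA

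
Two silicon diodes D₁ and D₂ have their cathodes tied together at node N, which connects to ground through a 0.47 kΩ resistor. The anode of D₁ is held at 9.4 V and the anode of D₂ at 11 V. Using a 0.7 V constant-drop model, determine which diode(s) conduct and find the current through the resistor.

Assume both conduct. Then node N would need to be at both 9.4−0.7 = 8.7 V and 11−0.7 = 10.3 V, which is impossible.
Assume only D₂ conducts: V_N = 11 − 0.7 = 10.3 V, so I_R = 10.3/0.47 = 21.9 mA.
Check D₁: its anode-to-cathode voltage is 9.4 − 10.3 = -0.9 V < 0.7 V, so it is off. The assumption is consistent.

Only D₂ conducts; I_R ≈ 22 mA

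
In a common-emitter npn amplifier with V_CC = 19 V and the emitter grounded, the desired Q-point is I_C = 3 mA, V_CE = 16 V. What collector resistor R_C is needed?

Collector loop: V_CC = I_C·R_C + V_CE.
R_C = (V_CC − V_CE)/I_C = (19 − 16)/3 = 1 kΩ.

R_C ≈ 1 kΩ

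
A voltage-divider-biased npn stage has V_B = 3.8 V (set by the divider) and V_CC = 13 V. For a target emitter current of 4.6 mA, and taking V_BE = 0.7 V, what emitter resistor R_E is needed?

V_E = V_B − V_BE = 3.8 − 0.7 = 3.1 V.
R_E = V_E / I_E = 3.1 / 4.6 = 0.674 kΩ.

R_E ≈ 0.67 kΩ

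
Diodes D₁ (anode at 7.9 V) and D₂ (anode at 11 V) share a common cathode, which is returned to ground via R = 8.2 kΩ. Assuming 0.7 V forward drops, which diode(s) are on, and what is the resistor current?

Only D₂ conducts; I_R ≈ 1.3 mA

Assume both conduct. Then node N would need to be at both 7.9−0.7 = 7.2 V and 11−0.7 = 10.3 V, which is impossible.
Assume only D₂ conducts: V_N = 11 − 0.7 = 10.3 V, so I_R = 10.3/8.2 = 1.26 mA.
Check D₁: its anode-to-cathode voltage is 7.9 − 10.3 = -2.4 V < 0.7 V, so it is off. The assumption is consistent.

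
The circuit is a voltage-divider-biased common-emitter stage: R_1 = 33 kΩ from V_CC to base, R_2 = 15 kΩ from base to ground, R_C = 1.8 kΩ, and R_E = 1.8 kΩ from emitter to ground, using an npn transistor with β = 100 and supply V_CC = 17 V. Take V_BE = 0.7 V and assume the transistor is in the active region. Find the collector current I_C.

Thevenize the base divider: V_Th = V_CC·R_2/(R_1+R_2) = 17×15/48 = 5.31 V, R_Th = R_1‖R_2 = 10.3 kΩ.
Base-emitter loop: V_Th = I_B·R_Th + V_BE + (β+1)I_B·R_E, so I_B = (5.31 − 0.7) / (10.3 + 101×1.8) = 0.024 mA.
I_C = β·I_B = 100×0.024 = 2.4 mA, and I_E = (β+1)I_B = 2.42 mA.
V_CE = V_CC − I_C·R_C − I_E·R_E = 17 − 2.4×1.8 − 2.42×1.8 = 8.31 V.
V_CE = 8.31 V > 0.2 V confirms active-region operation.

I_C ≈ 2.4 mA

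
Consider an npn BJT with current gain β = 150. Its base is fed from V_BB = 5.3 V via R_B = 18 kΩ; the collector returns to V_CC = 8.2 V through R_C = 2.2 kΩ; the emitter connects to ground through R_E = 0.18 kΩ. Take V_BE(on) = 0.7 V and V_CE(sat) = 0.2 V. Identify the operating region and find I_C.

Assume active: I_B = (5.3 − 0.7)/(18 + 151×0.18) = 0.102 mA, I_C = β·I_B = 15.3 mA.
Then V_CE = 8.2 − 15.3×2.2 − 15.4×0.18 = -28.2 V < 0.2 V — the active assumption fails.
Re-solve with V_CE = 0.2 V. KCL at the emitter: V_E/R_E = (V_BB−0.7−V_E)/R_B + (V_CC−0.2−V_E)/R_C, giving V_E = 0.642 V.
I_C = (V_CC − 0.2 − V_E)/R_C = (8 − 0.642)/2.2 = 3.34 mA.
Check: I_B = (4.6 − 0.642)/18 = 0.22 mA, and β·I_B = 33 mA > I_C, confirming saturation.

saturation; I_C ≈ 3.3 mA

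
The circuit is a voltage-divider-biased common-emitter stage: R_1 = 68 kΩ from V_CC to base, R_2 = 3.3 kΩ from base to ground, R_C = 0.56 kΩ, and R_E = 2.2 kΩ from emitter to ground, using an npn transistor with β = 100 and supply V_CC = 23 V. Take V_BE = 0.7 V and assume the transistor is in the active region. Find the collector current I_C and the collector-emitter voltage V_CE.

Thevenize the base divider: V_Th = V_CC·R_2/(R_1+R_2) = 23×3.3/71.3 = 1.06 V, R_Th = R_1‖R_2 = 3.15 kΩ.
Base-emitter loop: V_Th = I_B·R_Th + V_BE + (β+1)I_B·R_E, so I_B = (1.06 − 0.7) / (3.15 + 101×2.2) = 0.00162 mA.
I_C = β·I_B = 100×0.00162 = 0.162 mA, and I_E = (β+1)I_B = 0.163 mA.
V_CE = V_CC − I_C·R_C − I_E·R_E = 23 − 0.162×0.56 − 0.163×2.2 = 22.5 V.
V_CE = 22.5 V > 0.2 V confirms active-region operation.

I_C ≈ 0.16 mA, V_CE ≈ 23 V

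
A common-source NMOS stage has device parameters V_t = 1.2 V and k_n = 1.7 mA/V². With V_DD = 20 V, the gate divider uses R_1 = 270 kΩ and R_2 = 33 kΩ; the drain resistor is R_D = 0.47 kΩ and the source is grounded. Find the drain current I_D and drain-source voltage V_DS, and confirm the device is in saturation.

I_D ≈ 0.81 mA, V_DS ≈ 20 V

V_G = V_DD·R_2/(R_1+R_2) = 20×33/303 = 2.18 V. With the source grounded, V_GS = V_G = 2.18 V.
Assume saturation: I_D = (k_n/2)(V_GS − V_t)² = (1.7/2)×(2.18 − 1.2)² = 0.85×0.978² = 0.813 mA.
V_DS = V_DD − I_D·R_D = 20 − 0.813×0.47 = 19.6 V.
Saturation requires V_DS ≥ V_GS − V_t = 0.978 V; 19.6 ≥ 0.978 ✓.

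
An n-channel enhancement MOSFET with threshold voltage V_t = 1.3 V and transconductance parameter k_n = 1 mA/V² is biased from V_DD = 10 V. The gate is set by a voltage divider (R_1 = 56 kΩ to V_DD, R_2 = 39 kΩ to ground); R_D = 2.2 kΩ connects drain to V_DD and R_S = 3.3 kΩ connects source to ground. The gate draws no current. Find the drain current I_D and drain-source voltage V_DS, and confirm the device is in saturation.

I_D ≈ 0.54 mA, V_DS ≈ 7.1 V

V_G = V_DD·R_2/(R_1+R_2) = 10×39/95 = 4.11 V.
Assume saturation: I_D = (k_n/2)(V_GS − V_t)² with V_GS = V_G − I_D·R_S = 4.11 − 3.3·I_D.
Substituting gives 5.44·I_D² − 10.3·I_D + 3.93 = 0, with roots I_D = 0.536 or 1.35 mA.
The root I_D = 1.35 mA gives V_GS = -0.342 V ≤ V_t, so take I_D = 0.536 mA.
Then V_GS = 2.34 V and V_DS = V_DD − I_D(R_D+R_S) = 10 − 0.536×5.5 = 7.05 V.
Saturation requires V_DS ≥ V_GS − V_t = 1.04 V; 7.05 ≥ 1.04 ✓.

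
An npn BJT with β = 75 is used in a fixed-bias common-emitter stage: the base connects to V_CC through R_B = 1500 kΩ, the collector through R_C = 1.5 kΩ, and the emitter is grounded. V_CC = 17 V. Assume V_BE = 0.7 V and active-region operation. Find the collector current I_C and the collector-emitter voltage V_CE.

Base loop: V_CC = I_B·R_B + V_BE, so I_B = (17 − 0.7)/1500 kΩ = 0.0109 mA.
In the active region I_C = β·I_B = 75 × 0.0109 = 0.815 mA.
Collector loop: V_CE = V_CC − I_C·R_C = 17 − 0.815×1.5 = 15.8 V.
Since V_CE = 15.8 V > V_CE(sat) ≈ 0.2 V, the transistor is in the active region as assumed.

I_C ≈ 0.82 mA, V_CE ≈ 16 V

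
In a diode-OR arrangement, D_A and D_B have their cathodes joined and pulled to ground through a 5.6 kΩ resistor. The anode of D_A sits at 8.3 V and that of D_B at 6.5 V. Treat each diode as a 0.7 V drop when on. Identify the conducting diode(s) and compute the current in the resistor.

Only D_A conducts; I_R ≈ 1.4 mA

Assume both conduct. Then node N would need to be at both 8.3−0.7 = 7.6 V and 6.5−0.7 = 5.8 V, which is impossible.
Assume only D_A conducts: V_N = 8.3 − 0.7 = 7.6 V, so I_R = 7.6/5.6 = 1.36 mA.
Check D_B: its anode-to-cathode voltage is 6.5 − 7.6 = -1.1 V < 0.7 V, so it is off. The assumption is consistent.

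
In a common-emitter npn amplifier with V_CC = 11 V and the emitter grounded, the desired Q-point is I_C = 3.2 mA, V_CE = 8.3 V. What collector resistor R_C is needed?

Collector loop: V_CC = I_C·R_C + V_CE.
R_C = (V_CC − V_CE)/I_C = (11 − 8.3)/3.2 = 0.844 kΩ.

R_C ≈ 0.84 kΩ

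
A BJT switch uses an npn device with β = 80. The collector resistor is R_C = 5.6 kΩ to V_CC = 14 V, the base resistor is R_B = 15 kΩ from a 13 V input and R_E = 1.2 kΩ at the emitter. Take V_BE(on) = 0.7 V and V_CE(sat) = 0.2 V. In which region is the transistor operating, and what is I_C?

Assume active: I_B = (13 − 0.7)/(15 + 81×1.2) = 0.11 mA, I_C = β·I_B = 8.77 mA.
Then V_CE = 14 − 8.77×5.6 − 8.88×1.2 = -45.8 V < 0.2 V — the active assumption fails.
Re-solve with V_CE = 0.2 V. KCL at the emitter: V_E/R_E = (V_BB−0.7−V_E)/R_B + (V_CC−0.2−V_E)/R_C, giving V_E = 3.05 V.
I_C = (V_CC − 0.2 − V_E)/R_C = (13.8 − 3.05)/5.6 = 1.92 mA.
Check: I_B = (12.3 − 3.05)/15 = 0.617 mA, and β·I_B = 49.4 mA > I_C, confirming saturation.

saturation; I_C ≈ 1.9 mA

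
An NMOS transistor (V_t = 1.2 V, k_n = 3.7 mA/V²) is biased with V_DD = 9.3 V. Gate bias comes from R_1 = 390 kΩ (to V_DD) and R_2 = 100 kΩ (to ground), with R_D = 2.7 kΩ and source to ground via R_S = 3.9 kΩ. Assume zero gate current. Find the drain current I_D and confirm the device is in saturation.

V_G = V_DD·R_2/(R_1+R_2) = 9.3×100/490 = 1.9 V.
Assume saturation: I_D = (k_n/2)(V_GS − V_t)² with V_GS = V_G − I_D·R_S = 1.9 − 3.9·I_D.
Substituting gives 28.1·I_D² − 11.1·I_D + 0.901 = 0, with roots I_D = 0.115 or 0.278 mA.
The root I_D = 0.278 mA gives V_GS = 0.812 V ≤ V_t, so take I_D = 0.115 mA.
Then V_GS = 1.45 V and V_DS = V_DD − I_D(R_D+R_S) = 9.3 − 0.115×6.6 = 8.54 V.
Saturation requires V_DS ≥ V_GS − V_t = 0.249 V; 8.54 ≥ 0.249 ✓.

I_D ≈ 0.12 mA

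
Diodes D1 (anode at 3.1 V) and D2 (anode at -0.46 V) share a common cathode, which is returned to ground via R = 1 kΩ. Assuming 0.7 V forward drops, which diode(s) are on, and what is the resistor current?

Assume both conduct. Then node N would need to be at both 3.1−0.7 = 2.4 V and -0.46−0.7 = -1.16 V, which is impossible.
Assume only D1 conducts: V_N = 3.1 − 0.7 = 2.4 V, so I_R = 2.4/1 = 2.4 mA.
Check D2: its anode-to-cathode voltage is -0.46 − 2.4 = -2.86 V < 0.7 V, so it is off. The assumption is consistent.

Only D1 conducts; I_R ≈ 2.4 mA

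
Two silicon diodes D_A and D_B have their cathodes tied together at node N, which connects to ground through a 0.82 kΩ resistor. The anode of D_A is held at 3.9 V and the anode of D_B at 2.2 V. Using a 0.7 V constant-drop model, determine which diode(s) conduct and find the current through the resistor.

Only D_A conducts; I_R ≈ 3.9 mA

Assume both conduct. Then node N would need to be at both 3.9−0.7 = 3.2 V and 2.2−0.7 = 1.5 V, which is impossible.
Assume only D_A conducts: V_N = 3.9 − 0.7 = 3.2 V, so I_R = 3.2/0.82 = 3.9 mA.
Check D_B: its anode-to-cathode voltage is 2.2 − 3.2 = -1 V < 0.7 V, so it is off. The assumption is consistent.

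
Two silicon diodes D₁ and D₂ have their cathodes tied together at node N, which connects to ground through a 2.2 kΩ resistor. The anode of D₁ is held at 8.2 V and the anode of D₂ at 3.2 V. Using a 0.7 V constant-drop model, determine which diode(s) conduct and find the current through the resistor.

Only D₁ conducts; I_R ≈ 3.4 mA

Assume both conduct. Then node N would need to be at both 8.2−0.7 = 7.5 V and 3.2−0.7 = 2.5 V, which is impossible.
Assume only D₁ conducts: V_N = 8.2 − 0.7 = 7.5 V, so I_R = 7.5/2.2 = 3.41 mA.
Check D₂: its anode-to-cathode voltage is 3.2 − 7.5 = -4.3 V < 0.7 V, so it is off. The assumption is consistent.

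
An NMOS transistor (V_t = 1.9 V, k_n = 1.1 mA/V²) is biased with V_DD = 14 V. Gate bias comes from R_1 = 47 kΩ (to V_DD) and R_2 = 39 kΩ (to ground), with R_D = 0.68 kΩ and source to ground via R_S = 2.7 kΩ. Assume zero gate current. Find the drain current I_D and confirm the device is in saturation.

V_G = V_DD·R_2/(R_1+R_2) = 14×39/86 = 6.35 V.
Assume saturation: I_D = (k_n/2)(V_GS − V_t)² with V_GS = V_G − I_D·R_S = 6.35 − 2.7·I_D.
Substituting gives 4.01·I_D² − 14.2·I_D + 10.9 = 0, with roots I_D = 1.12 or 2.43 mA.
The root I_D = 2.43 mA gives V_GS = -0.2 V ≤ V_t, so take I_D = 1.12 mA.
Then V_GS = 3.33 V and V_DS = V_DD − I_D(R_D+R_S) = 14 − 1.12×3.38 = 10.2 V.
Saturation requires V_DS ≥ V_GS − V_t = 1.43 V; 10.2 ≥ 1.43 ✓.

I_D ≈ 1.1 mA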